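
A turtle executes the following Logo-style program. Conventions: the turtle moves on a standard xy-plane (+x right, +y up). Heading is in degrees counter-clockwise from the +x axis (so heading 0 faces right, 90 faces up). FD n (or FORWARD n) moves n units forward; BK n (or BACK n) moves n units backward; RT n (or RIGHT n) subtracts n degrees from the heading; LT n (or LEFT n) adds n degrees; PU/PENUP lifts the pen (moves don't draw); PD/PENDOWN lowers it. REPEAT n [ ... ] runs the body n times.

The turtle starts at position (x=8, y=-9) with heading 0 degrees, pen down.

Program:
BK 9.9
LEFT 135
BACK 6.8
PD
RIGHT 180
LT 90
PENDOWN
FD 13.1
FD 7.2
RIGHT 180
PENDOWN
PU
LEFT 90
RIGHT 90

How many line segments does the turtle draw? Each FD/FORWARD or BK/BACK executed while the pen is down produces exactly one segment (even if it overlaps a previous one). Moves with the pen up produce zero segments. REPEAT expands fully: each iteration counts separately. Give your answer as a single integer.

Executing turtle program step by step:
Start: pos=(8,-9), heading=0, pen down
BK 9.9: (8,-9) -> (-1.9,-9) [heading=0, draw]
LT 135: heading 0 -> 135
BK 6.8: (-1.9,-9) -> (2.908,-13.808) [heading=135, draw]
PD: pen down
RT 180: heading 135 -> 315
LT 90: heading 315 -> 45
PD: pen down
FD 13.1: (2.908,-13.808) -> (12.171,-4.545) [heading=45, draw]
FD 7.2: (12.171,-4.545) -> (17.263,0.546) [heading=45, draw]
RT 180: heading 45 -> 225
PD: pen down
PU: pen up
LT 90: heading 225 -> 315
RT 90: heading 315 -> 225
Final: pos=(17.263,0.546), heading=225, 4 segment(s) drawn
Segments drawn: 4

Answer: 4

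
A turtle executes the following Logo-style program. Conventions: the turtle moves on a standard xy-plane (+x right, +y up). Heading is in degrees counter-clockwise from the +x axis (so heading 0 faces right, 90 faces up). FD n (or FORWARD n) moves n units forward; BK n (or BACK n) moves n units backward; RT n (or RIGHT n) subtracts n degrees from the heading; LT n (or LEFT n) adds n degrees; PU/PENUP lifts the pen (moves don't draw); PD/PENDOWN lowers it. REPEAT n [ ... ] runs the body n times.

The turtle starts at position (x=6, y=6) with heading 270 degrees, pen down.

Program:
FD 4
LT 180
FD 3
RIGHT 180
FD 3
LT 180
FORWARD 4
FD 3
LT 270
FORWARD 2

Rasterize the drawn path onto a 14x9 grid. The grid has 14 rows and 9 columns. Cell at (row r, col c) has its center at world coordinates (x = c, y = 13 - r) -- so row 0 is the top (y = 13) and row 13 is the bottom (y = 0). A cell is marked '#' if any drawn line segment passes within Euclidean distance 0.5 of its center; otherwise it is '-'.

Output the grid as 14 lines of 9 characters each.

Answer: ---------
---------
---------
---------
------###
------#--
------#--
------#--
------#--
------#--
------#--
------#--
---------
---------

Derivation:
Segment 0: (6,6) -> (6,2)
Segment 1: (6,2) -> (6,5)
Segment 2: (6,5) -> (6,2)
Segment 3: (6,2) -> (6,6)
Segment 4: (6,6) -> (6,9)
Segment 5: (6,9) -> (8,9)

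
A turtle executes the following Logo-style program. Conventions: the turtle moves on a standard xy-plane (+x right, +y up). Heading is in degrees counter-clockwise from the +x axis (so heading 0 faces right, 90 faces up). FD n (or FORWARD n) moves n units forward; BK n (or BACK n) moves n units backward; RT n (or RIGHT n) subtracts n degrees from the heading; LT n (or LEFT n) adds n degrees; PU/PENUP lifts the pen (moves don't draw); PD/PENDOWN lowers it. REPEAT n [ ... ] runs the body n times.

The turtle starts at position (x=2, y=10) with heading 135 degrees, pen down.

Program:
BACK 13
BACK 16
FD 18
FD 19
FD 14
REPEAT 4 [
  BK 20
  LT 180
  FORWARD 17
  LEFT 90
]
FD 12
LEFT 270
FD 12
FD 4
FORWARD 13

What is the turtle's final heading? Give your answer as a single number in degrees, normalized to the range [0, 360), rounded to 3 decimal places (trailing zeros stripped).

Executing turtle program step by step:
Start: pos=(2,10), heading=135, pen down
BK 13: (2,10) -> (11.192,0.808) [heading=135, draw]
BK 16: (11.192,0.808) -> (22.506,-10.506) [heading=135, draw]
FD 18: (22.506,-10.506) -> (9.778,2.222) [heading=135, draw]
FD 19: (9.778,2.222) -> (-3.657,15.657) [heading=135, draw]
FD 14: (-3.657,15.657) -> (-13.556,25.556) [heading=135, draw]
REPEAT 4 [
  -- iteration 1/4 --
  BK 20: (-13.556,25.556) -> (0.586,11.414) [heading=135, draw]
  LT 180: heading 135 -> 315
  FD 17: (0.586,11.414) -> (12.607,-0.607) [heading=315, draw]
  LT 90: heading 315 -> 45
  -- iteration 2/4 --
  BK 20: (12.607,-0.607) -> (-1.536,-14.749) [heading=45, draw]
  LT 180: heading 45 -> 225
  FD 17: (-1.536,-14.749) -> (-13.556,-26.77) [heading=225, draw]
  LT 90: heading 225 -> 315
  -- iteration 3/4 --
  BK 20: (-13.556,-26.77) -> (-27.698,-12.627) [heading=315, draw]
  LT 180: heading 315 -> 135
  FD 17: (-27.698,-12.627) -> (-39.719,-0.607) [heading=135, draw]
  LT 90: heading 135 -> 225
  -- iteration 4/4 --
  BK 20: (-39.719,-0.607) -> (-25.577,13.536) [heading=225, draw]
  LT 180: heading 225 -> 45
  FD 17: (-25.577,13.536) -> (-13.556,25.556) [heading=45, draw]
  LT 90: heading 45 -> 135
]
FD 12: (-13.556,25.556) -> (-22.042,34.042) [heading=135, draw]
LT 270: heading 135 -> 45
FD 12: (-22.042,34.042) -> (-13.556,42.527) [heading=45, draw]
FD 4: (-13.556,42.527) -> (-10.728,45.355) [heading=45, draw]
FD 13: (-10.728,45.355) -> (-1.536,54.548) [heading=45, draw]
Final: pos=(-1.536,54.548), heading=45, 17 segment(s) drawn

Answer: 45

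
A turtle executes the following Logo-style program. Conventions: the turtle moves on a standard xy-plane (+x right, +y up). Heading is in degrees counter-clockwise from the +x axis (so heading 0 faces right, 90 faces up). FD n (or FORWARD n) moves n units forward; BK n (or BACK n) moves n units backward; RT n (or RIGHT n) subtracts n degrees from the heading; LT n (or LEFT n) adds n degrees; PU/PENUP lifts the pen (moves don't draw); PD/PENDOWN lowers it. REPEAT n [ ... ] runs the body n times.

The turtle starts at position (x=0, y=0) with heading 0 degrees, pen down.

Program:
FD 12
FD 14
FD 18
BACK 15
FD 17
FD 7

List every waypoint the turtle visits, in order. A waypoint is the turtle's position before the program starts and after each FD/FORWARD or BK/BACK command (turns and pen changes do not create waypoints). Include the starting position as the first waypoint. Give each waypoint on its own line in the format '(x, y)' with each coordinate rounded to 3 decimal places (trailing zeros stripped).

Executing turtle program step by step:
Start: pos=(0,0), heading=0, pen down
FD 12: (0,0) -> (12,0) [heading=0, draw]
FD 14: (12,0) -> (26,0) [heading=0, draw]
FD 18: (26,0) -> (44,0) [heading=0, draw]
BK 15: (44,0) -> (29,0) [heading=0, draw]
FD 17: (29,0) -> (46,0) [heading=0, draw]
FD 7: (46,0) -> (53,0) [heading=0, draw]
Final: pos=(53,0), heading=0, 6 segment(s) drawn
Waypoints (7 total):
(0, 0)
(12, 0)
(26, 0)
(44, 0)
(29, 0)
(46, 0)
(53, 0)

Answer: (0, 0)
(12, 0)
(26, 0)
(44, 0)
(29, 0)
(46, 0)
(53, 0)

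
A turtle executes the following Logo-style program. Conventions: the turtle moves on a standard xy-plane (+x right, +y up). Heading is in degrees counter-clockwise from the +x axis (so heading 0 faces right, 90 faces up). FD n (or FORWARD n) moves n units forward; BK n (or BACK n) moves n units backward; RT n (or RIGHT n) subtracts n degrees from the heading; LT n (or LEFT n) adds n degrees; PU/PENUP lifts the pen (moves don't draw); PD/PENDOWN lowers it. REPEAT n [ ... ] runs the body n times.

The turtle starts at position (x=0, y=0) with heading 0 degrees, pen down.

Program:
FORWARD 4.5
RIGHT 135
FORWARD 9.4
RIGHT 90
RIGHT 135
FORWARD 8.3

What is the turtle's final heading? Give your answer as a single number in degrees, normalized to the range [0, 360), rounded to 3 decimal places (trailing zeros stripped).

Executing turtle program step by step:
Start: pos=(0,0), heading=0, pen down
FD 4.5: (0,0) -> (4.5,0) [heading=0, draw]
RT 135: heading 0 -> 225
FD 9.4: (4.5,0) -> (-2.147,-6.647) [heading=225, draw]
RT 90: heading 225 -> 135
RT 135: heading 135 -> 0
FD 8.3: (-2.147,-6.647) -> (6.153,-6.647) [heading=0, draw]
Final: pos=(6.153,-6.647), heading=0, 3 segment(s) drawn

Answer: 0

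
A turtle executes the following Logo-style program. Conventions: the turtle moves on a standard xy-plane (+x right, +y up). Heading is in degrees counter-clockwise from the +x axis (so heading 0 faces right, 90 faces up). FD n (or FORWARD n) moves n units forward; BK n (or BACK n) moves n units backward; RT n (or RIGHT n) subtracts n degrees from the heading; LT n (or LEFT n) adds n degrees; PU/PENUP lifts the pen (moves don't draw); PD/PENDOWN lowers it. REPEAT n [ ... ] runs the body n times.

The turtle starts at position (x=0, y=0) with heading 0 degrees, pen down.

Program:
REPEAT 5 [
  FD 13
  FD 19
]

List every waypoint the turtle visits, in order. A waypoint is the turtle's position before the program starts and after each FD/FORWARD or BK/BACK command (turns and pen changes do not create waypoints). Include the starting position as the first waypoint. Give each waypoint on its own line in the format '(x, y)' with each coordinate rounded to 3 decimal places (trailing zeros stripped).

Answer: (0, 0)
(13, 0)
(32, 0)
(45, 0)
(64, 0)
(77, 0)
(96, 0)
(109, 0)
(128, 0)
(141, 0)
(160, 0)

Derivation:
Executing turtle program step by step:
Start: pos=(0,0), heading=0, pen down
REPEAT 5 [
  -- iteration 1/5 --
  FD 13: (0,0) -> (13,0) [heading=0, draw]
  FD 19: (13,0) -> (32,0) [heading=0, draw]
  -- iteration 2/5 --
  FD 13: (32,0) -> (45,0) [heading=0, draw]
  FD 19: (45,0) -> (64,0) [heading=0, draw]
  -- iteration 3/5 --
  FD 13: (64,0) -> (77,0) [heading=0, draw]
  FD 19: (77,0) -> (96,0) [heading=0, draw]
  -- iteration 4/5 --
  FD 13: (96,0) -> (109,0) [heading=0, draw]
  FD 19: (109,0) -> (128,0) [heading=0, draw]
  -- iteration 5/5 --
  FD 13: (128,0) -> (141,0) [heading=0, draw]
  FD 19: (141,0) -> (160,0) [heading=0, draw]
]
Final: pos=(160,0), heading=0, 10 segment(s) drawn
Waypoints (11 total):
(0, 0)
(13, 0)
(32, 0)
(45, 0)
(64, 0)
(77, 0)
(96, 0)
(109, 0)
(128, 0)
(141, 0)
(160, 0)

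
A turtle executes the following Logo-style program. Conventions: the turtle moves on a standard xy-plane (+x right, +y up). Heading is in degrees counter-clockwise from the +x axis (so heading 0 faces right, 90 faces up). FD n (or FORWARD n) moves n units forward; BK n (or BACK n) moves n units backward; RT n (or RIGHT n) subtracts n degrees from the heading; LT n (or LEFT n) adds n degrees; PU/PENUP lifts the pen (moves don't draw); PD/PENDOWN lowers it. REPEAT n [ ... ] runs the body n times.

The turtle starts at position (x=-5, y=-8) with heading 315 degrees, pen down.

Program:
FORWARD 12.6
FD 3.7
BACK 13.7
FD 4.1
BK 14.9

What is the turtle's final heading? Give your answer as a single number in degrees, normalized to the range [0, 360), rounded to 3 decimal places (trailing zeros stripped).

Answer: 315

Derivation:
Executing turtle program step by step:
Start: pos=(-5,-8), heading=315, pen down
FD 12.6: (-5,-8) -> (3.91,-16.91) [heading=315, draw]
FD 3.7: (3.91,-16.91) -> (6.526,-19.526) [heading=315, draw]
BK 13.7: (6.526,-19.526) -> (-3.162,-9.838) [heading=315, draw]
FD 4.1: (-3.162,-9.838) -> (-0.262,-12.738) [heading=315, draw]
BK 14.9: (-0.262,-12.738) -> (-10.798,-2.202) [heading=315, draw]
Final: pos=(-10.798,-2.202), heading=315, 5 segment(s) drawn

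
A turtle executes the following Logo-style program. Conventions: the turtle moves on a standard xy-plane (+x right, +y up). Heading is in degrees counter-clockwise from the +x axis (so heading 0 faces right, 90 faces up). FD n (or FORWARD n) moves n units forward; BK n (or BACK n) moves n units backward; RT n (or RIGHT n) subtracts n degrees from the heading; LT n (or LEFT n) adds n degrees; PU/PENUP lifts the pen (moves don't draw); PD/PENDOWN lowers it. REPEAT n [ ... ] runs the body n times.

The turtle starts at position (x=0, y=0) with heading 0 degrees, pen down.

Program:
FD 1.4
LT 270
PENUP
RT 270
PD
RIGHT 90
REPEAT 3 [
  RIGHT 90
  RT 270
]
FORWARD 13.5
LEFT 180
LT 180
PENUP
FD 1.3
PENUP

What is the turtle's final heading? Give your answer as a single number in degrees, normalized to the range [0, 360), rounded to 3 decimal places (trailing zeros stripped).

Answer: 270

Derivation:
Executing turtle program step by step:
Start: pos=(0,0), heading=0, pen down
FD 1.4: (0,0) -> (1.4,0) [heading=0, draw]
LT 270: heading 0 -> 270
PU: pen up
RT 270: heading 270 -> 0
PD: pen down
RT 90: heading 0 -> 270
REPEAT 3 [
  -- iteration 1/3 --
  RT 90: heading 270 -> 180
  RT 270: heading 180 -> 270
  -- iteration 2/3 --
  RT 90: heading 270 -> 180
  RT 270: heading 180 -> 270
  -- iteration 3/3 --
  RT 90: heading 270 -> 180
  RT 270: heading 180 -> 270
]
FD 13.5: (1.4,0) -> (1.4,-13.5) [heading=270, draw]
LT 180: heading 270 -> 90
LT 180: heading 90 -> 270
PU: pen up
FD 1.3: (1.4,-13.5) -> (1.4,-14.8) [heading=270, move]
PU: pen up
Final: pos=(1.4,-14.8), heading=270, 2 segment(s) drawn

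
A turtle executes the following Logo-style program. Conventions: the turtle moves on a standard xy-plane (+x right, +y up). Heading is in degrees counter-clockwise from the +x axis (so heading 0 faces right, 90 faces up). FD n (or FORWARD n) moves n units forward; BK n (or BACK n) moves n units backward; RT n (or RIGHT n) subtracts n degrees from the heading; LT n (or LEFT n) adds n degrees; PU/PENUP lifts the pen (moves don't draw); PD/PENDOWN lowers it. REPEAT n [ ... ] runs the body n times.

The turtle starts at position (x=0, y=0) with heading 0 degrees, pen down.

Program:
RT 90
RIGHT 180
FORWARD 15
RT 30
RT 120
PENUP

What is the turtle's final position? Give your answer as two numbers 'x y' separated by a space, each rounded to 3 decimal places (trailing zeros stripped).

Answer: 0 15

Derivation:
Executing turtle program step by step:
Start: pos=(0,0), heading=0, pen down
RT 90: heading 0 -> 270
RT 180: heading 270 -> 90
FD 15: (0,0) -> (0,15) [heading=90, draw]
RT 30: heading 90 -> 60
RT 120: heading 60 -> 300
PU: pen up
Final: pos=(0,15), heading=300, 1 segment(s) drawn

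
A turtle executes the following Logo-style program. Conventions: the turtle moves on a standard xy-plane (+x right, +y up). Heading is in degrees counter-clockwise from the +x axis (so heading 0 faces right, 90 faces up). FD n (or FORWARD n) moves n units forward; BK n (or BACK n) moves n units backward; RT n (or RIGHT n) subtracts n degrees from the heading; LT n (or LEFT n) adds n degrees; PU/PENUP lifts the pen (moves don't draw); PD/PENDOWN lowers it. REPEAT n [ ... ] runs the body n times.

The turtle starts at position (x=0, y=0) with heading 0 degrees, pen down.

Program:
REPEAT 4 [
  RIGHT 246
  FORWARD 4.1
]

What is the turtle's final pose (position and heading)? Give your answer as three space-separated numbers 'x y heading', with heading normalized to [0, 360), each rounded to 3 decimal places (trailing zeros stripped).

Answer: -0.94 3.509 96

Derivation:
Executing turtle program step by step:
Start: pos=(0,0), heading=0, pen down
REPEAT 4 [
  -- iteration 1/4 --
  RT 246: heading 0 -> 114
  FD 4.1: (0,0) -> (-1.668,3.746) [heading=114, draw]
  -- iteration 2/4 --
  RT 246: heading 114 -> 228
  FD 4.1: (-1.668,3.746) -> (-4.411,0.699) [heading=228, draw]
  -- iteration 3/4 --
  RT 246: heading 228 -> 342
  FD 4.1: (-4.411,0.699) -> (-0.512,-0.568) [heading=342, draw]
  -- iteration 4/4 --
  RT 246: heading 342 -> 96
  FD 4.1: (-0.512,-0.568) -> (-0.94,3.509) [heading=96, draw]
]
Final: pos=(-0.94,3.509), heading=96, 4 segment(s) drawn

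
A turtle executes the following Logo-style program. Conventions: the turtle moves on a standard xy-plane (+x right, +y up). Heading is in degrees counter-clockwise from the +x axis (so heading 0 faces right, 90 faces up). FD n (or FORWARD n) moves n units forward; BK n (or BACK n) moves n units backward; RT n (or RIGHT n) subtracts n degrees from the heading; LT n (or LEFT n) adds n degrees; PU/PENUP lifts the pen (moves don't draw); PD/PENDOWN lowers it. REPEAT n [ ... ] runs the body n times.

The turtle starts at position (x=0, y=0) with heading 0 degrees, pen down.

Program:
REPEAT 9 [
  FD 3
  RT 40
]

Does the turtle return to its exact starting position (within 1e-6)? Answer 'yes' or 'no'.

Answer: yes

Derivation:
Executing turtle program step by step:
Start: pos=(0,0), heading=0, pen down
REPEAT 9 [
  -- iteration 1/9 --
  FD 3: (0,0) -> (3,0) [heading=0, draw]
  RT 40: heading 0 -> 320
  -- iteration 2/9 --
  FD 3: (3,0) -> (5.298,-1.928) [heading=320, draw]
  RT 40: heading 320 -> 280
  -- iteration 3/9 --
  FD 3: (5.298,-1.928) -> (5.819,-4.883) [heading=280, draw]
  RT 40: heading 280 -> 240
  -- iteration 4/9 --
  FD 3: (5.819,-4.883) -> (4.319,-7.481) [heading=240, draw]
  RT 40: heading 240 -> 200
  -- iteration 5/9 --
  FD 3: (4.319,-7.481) -> (1.5,-8.507) [heading=200, draw]
  RT 40: heading 200 -> 160
  -- iteration 6/9 --
  FD 3: (1.5,-8.507) -> (-1.319,-7.481) [heading=160, draw]
  RT 40: heading 160 -> 120
  -- iteration 7/9 --
  FD 3: (-1.319,-7.481) -> (-2.819,-4.883) [heading=120, draw]
  RT 40: heading 120 -> 80
  -- iteration 8/9 --
  FD 3: (-2.819,-4.883) -> (-2.298,-1.928) [heading=80, draw]
  RT 40: heading 80 -> 40
  -- iteration 9/9 --
  FD 3: (-2.298,-1.928) -> (0,0) [heading=40, draw]
  RT 40: heading 40 -> 0
]
Final: pos=(0,0), heading=0, 9 segment(s) drawn

Start position: (0, 0)
Final position: (0, 0)
Distance = 0; < 1e-6 -> CLOSED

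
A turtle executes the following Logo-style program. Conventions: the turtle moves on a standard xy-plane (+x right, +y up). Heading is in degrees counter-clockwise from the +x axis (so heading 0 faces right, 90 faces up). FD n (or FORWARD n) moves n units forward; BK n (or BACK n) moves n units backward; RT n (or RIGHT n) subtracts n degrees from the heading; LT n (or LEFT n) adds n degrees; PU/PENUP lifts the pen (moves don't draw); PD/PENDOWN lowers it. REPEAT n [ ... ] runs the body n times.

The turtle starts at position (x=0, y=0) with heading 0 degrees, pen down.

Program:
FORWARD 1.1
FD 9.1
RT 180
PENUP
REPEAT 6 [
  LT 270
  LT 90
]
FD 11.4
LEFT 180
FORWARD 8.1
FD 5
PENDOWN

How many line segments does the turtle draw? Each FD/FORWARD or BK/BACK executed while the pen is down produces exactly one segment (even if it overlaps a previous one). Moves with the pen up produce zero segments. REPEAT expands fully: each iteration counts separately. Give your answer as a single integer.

Executing turtle program step by step:
Start: pos=(0,0), heading=0, pen down
FD 1.1: (0,0) -> (1.1,0) [heading=0, draw]
FD 9.1: (1.1,0) -> (10.2,0) [heading=0, draw]
RT 180: heading 0 -> 180
PU: pen up
REPEAT 6 [
  -- iteration 1/6 --
  LT 270: heading 180 -> 90
  LT 90: heading 90 -> 180
  -- iteration 2/6 --
  LT 270: heading 180 -> 90
  LT 90: heading 90 -> 180
  -- iteration 3/6 --
  LT 270: heading 180 -> 90
  LT 90: heading 90 -> 180
  -- iteration 4/6 --
  LT 270: heading 180 -> 90
  LT 90: heading 90 -> 180
  -- iteration 5/6 --
  LT 270: heading 180 -> 90
  LT 90: heading 90 -> 180
  -- iteration 6/6 --
  LT 270: heading 180 -> 90
  LT 90: heading 90 -> 180
]
FD 11.4: (10.2,0) -> (-1.2,0) [heading=180, move]
LT 180: heading 180 -> 0
FD 8.1: (-1.2,0) -> (6.9,0) [heading=0, move]
FD 5: (6.9,0) -> (11.9,0) [heading=0, move]
PD: pen down
Final: pos=(11.9,0), heading=0, 2 segment(s) drawn
Segments drawn: 2

Answer: 2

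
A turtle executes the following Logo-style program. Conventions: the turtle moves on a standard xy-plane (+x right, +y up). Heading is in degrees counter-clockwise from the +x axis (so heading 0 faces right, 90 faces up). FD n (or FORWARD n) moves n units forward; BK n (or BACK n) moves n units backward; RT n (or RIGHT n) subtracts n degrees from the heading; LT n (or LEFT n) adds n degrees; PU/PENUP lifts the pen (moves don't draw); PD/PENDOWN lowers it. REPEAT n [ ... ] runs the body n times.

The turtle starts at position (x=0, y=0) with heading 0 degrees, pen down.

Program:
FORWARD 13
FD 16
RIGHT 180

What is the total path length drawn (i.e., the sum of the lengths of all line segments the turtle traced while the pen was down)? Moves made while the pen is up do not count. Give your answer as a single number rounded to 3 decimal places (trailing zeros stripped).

Executing turtle program step by step:
Start: pos=(0,0), heading=0, pen down
FD 13: (0,0) -> (13,0) [heading=0, draw]
FD 16: (13,0) -> (29,0) [heading=0, draw]
RT 180: heading 0 -> 180
Final: pos=(29,0), heading=180, 2 segment(s) drawn

Segment lengths:
  seg 1: (0,0) -> (13,0), length = 13
  seg 2: (13,0) -> (29,0), length = 16
Total = 29

Answer: 29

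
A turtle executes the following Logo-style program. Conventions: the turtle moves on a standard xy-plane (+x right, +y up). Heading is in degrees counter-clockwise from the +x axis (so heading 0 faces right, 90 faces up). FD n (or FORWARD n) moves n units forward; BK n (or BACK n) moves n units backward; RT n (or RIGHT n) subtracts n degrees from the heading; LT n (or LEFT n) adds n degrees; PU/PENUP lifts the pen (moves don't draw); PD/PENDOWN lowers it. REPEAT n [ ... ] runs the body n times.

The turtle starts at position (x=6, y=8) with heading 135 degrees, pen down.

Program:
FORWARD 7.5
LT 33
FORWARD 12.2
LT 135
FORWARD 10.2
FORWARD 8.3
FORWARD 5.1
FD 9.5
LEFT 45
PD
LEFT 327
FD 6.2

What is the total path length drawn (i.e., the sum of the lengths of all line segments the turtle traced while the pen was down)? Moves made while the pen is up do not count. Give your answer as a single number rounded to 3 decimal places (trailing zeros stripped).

Executing turtle program step by step:
Start: pos=(6,8), heading=135, pen down
FD 7.5: (6,8) -> (0.697,13.303) [heading=135, draw]
LT 33: heading 135 -> 168
FD 12.2: (0.697,13.303) -> (-11.237,15.84) [heading=168, draw]
LT 135: heading 168 -> 303
FD 10.2: (-11.237,15.84) -> (-5.681,7.285) [heading=303, draw]
FD 8.3: (-5.681,7.285) -> (-1.161,0.324) [heading=303, draw]
FD 5.1: (-1.161,0.324) -> (1.617,-3.953) [heading=303, draw]
FD 9.5: (1.617,-3.953) -> (6.791,-11.92) [heading=303, draw]
LT 45: heading 303 -> 348
PD: pen down
LT 327: heading 348 -> 315
FD 6.2: (6.791,-11.92) -> (11.175,-16.304) [heading=315, draw]
Final: pos=(11.175,-16.304), heading=315, 7 segment(s) drawn

Segment lengths:
  seg 1: (6,8) -> (0.697,13.303), length = 7.5
  seg 2: (0.697,13.303) -> (-11.237,15.84), length = 12.2
  seg 3: (-11.237,15.84) -> (-5.681,7.285), length = 10.2
  seg 4: (-5.681,7.285) -> (-1.161,0.324), length = 8.3
  seg 5: (-1.161,0.324) -> (1.617,-3.953), length = 5.1
  seg 6: (1.617,-3.953) -> (6.791,-11.92), length = 9.5
  seg 7: (6.791,-11.92) -> (11.175,-16.304), length = 6.2
Total = 59

Answer: 59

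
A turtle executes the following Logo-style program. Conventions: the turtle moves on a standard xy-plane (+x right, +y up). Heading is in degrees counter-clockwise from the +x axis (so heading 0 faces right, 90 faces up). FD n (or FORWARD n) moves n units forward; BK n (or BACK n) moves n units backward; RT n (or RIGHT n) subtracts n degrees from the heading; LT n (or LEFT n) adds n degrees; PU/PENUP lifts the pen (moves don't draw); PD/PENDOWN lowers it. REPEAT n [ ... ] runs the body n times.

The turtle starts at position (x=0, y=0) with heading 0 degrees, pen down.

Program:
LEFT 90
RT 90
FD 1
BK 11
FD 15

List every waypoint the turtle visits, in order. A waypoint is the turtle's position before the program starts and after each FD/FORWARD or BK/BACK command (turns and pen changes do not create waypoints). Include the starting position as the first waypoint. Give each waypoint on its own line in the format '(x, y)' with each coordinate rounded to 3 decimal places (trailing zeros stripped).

Executing turtle program step by step:
Start: pos=(0,0), heading=0, pen down
LT 90: heading 0 -> 90
RT 90: heading 90 -> 0
FD 1: (0,0) -> (1,0) [heading=0, draw]
BK 11: (1,0) -> (-10,0) [heading=0, draw]
FD 15: (-10,0) -> (5,0) [heading=0, draw]
Final: pos=(5,0), heading=0, 3 segment(s) drawn
Waypoints (4 total):
(0, 0)
(1, 0)
(-10, 0)
(5, 0)

Answer: (0, 0)
(1, 0)
(-10, 0)
(5, 0)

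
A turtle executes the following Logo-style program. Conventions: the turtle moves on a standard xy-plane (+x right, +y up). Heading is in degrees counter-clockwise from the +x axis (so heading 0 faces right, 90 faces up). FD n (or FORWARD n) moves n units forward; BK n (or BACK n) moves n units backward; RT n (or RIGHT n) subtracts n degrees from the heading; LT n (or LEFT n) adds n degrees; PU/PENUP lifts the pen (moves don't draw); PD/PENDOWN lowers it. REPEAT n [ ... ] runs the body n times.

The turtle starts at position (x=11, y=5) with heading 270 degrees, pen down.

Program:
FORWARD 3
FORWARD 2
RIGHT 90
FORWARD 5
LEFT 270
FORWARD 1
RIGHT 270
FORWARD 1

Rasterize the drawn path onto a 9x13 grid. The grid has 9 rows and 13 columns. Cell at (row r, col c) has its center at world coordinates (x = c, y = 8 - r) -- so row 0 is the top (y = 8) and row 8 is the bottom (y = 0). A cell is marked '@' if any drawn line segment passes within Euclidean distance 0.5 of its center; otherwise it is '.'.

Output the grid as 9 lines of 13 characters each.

Answer: .............
.............
.............
...........@.
...........@.
...........@.
...........@.
.....@@....@.
......@@@@@@.

Derivation:
Segment 0: (11,5) -> (11,2)
Segment 1: (11,2) -> (11,0)
Segment 2: (11,0) -> (6,0)
Segment 3: (6,0) -> (6,1)
Segment 4: (6,1) -> (5,1)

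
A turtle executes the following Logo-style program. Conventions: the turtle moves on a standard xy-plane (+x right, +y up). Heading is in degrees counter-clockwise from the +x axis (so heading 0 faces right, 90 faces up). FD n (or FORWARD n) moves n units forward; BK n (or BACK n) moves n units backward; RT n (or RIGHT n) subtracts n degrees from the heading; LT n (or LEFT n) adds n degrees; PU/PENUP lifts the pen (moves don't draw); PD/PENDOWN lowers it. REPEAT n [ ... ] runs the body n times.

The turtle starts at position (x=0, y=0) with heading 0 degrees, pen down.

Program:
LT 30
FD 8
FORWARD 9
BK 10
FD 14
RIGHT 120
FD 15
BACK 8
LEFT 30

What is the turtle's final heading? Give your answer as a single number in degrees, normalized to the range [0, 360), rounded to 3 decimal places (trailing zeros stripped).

Executing turtle program step by step:
Start: pos=(0,0), heading=0, pen down
LT 30: heading 0 -> 30
FD 8: (0,0) -> (6.928,4) [heading=30, draw]
FD 9: (6.928,4) -> (14.722,8.5) [heading=30, draw]
BK 10: (14.722,8.5) -> (6.062,3.5) [heading=30, draw]
FD 14: (6.062,3.5) -> (18.187,10.5) [heading=30, draw]
RT 120: heading 30 -> 270
FD 15: (18.187,10.5) -> (18.187,-4.5) [heading=270, draw]
BK 8: (18.187,-4.5) -> (18.187,3.5) [heading=270, draw]
LT 30: heading 270 -> 300
Final: pos=(18.187,3.5), heading=300, 6 segment(s) drawn

Answer: 300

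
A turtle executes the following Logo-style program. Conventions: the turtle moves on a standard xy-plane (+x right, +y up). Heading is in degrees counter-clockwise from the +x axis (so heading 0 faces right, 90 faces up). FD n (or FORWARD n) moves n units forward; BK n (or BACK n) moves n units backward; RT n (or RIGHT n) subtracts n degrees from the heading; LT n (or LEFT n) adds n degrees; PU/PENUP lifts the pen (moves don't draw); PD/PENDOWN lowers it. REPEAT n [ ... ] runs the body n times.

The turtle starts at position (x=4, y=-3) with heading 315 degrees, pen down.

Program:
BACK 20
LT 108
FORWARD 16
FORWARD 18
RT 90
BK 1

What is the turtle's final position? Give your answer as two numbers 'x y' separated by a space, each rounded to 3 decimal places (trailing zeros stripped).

Answer: 4.403 41.89

Derivation:
Executing turtle program step by step:
Start: pos=(4,-3), heading=315, pen down
BK 20: (4,-3) -> (-10.142,11.142) [heading=315, draw]
LT 108: heading 315 -> 63
FD 16: (-10.142,11.142) -> (-2.878,25.398) [heading=63, draw]
FD 18: (-2.878,25.398) -> (5.294,41.436) [heading=63, draw]
RT 90: heading 63 -> 333
BK 1: (5.294,41.436) -> (4.403,41.89) [heading=333, draw]
Final: pos=(4.403,41.89), heading=333, 4 segment(s) drawn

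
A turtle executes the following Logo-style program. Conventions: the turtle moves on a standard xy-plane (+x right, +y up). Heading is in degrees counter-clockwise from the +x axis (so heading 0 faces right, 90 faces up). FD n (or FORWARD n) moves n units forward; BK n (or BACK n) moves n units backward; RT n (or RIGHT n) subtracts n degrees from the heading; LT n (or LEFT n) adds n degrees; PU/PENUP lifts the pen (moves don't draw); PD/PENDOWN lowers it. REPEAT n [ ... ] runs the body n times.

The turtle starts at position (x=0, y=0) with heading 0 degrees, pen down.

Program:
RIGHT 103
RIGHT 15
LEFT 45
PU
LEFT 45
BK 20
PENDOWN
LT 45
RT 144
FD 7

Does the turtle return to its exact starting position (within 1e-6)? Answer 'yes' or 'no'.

Executing turtle program step by step:
Start: pos=(0,0), heading=0, pen down
RT 103: heading 0 -> 257
RT 15: heading 257 -> 242
LT 45: heading 242 -> 287
PU: pen up
LT 45: heading 287 -> 332
BK 20: (0,0) -> (-17.659,9.389) [heading=332, move]
PD: pen down
LT 45: heading 332 -> 17
RT 144: heading 17 -> 233
FD 7: (-17.659,9.389) -> (-21.872,3.799) [heading=233, draw]
Final: pos=(-21.872,3.799), heading=233, 1 segment(s) drawn

Start position: (0, 0)
Final position: (-21.872, 3.799)
Distance = 22.199; >= 1e-6 -> NOT closed

Answer: no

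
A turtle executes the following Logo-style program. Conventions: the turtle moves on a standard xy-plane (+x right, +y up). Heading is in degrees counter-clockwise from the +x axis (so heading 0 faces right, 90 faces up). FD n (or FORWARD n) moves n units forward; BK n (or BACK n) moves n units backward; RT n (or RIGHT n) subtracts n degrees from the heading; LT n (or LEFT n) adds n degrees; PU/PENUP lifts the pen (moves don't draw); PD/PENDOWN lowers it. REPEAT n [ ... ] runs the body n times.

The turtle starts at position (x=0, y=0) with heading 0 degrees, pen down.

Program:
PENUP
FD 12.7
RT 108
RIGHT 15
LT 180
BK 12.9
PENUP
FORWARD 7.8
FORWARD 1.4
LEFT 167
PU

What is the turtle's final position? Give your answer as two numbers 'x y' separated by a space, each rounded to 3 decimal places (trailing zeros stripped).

Answer: 10.685 -3.103

Derivation:
Executing turtle program step by step:
Start: pos=(0,0), heading=0, pen down
PU: pen up
FD 12.7: (0,0) -> (12.7,0) [heading=0, move]
RT 108: heading 0 -> 252
RT 15: heading 252 -> 237
LT 180: heading 237 -> 57
BK 12.9: (12.7,0) -> (5.674,-10.819) [heading=57, move]
PU: pen up
FD 7.8: (5.674,-10.819) -> (9.922,-4.277) [heading=57, move]
FD 1.4: (9.922,-4.277) -> (10.685,-3.103) [heading=57, move]
LT 167: heading 57 -> 224
PU: pen up
Final: pos=(10.685,-3.103), heading=224, 0 segment(s) drawn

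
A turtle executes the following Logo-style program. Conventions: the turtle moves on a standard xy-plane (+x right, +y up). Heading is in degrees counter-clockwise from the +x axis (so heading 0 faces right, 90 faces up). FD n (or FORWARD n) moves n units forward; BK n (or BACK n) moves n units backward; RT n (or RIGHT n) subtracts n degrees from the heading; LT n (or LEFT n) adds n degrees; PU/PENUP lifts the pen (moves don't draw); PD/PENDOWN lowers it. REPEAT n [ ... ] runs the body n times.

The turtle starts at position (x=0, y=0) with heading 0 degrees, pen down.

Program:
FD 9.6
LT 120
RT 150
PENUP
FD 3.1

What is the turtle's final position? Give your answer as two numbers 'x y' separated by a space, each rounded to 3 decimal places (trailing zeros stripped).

Executing turtle program step by step:
Start: pos=(0,0), heading=0, pen down
FD 9.6: (0,0) -> (9.6,0) [heading=0, draw]
LT 120: heading 0 -> 120
RT 150: heading 120 -> 330
PU: pen up
FD 3.1: (9.6,0) -> (12.285,-1.55) [heading=330, move]
Final: pos=(12.285,-1.55), heading=330, 1 segment(s) drawn

Answer: 12.285 -1.55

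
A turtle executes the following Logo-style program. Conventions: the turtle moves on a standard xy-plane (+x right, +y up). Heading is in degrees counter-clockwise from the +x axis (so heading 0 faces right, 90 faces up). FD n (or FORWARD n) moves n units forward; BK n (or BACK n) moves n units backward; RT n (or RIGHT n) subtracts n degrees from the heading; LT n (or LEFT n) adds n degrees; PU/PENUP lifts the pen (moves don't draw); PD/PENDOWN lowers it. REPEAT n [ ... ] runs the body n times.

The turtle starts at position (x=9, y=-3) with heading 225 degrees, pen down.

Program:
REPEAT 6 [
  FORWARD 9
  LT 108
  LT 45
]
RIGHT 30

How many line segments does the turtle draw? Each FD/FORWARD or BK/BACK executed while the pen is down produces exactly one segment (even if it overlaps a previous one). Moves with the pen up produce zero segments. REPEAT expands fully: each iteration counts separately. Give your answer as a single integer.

Executing turtle program step by step:
Start: pos=(9,-3), heading=225, pen down
REPEAT 6 [
  -- iteration 1/6 --
  FD 9: (9,-3) -> (2.636,-9.364) [heading=225, draw]
  LT 108: heading 225 -> 333
  LT 45: heading 333 -> 18
  -- iteration 2/6 --
  FD 9: (2.636,-9.364) -> (11.196,-6.583) [heading=18, draw]
  LT 108: heading 18 -> 126
  LT 45: heading 126 -> 171
  -- iteration 3/6 --
  FD 9: (11.196,-6.583) -> (2.306,-5.175) [heading=171, draw]
  LT 108: heading 171 -> 279
  LT 45: heading 279 -> 324
  -- iteration 4/6 --
  FD 9: (2.306,-5.175) -> (9.588,-10.465) [heading=324, draw]
  LT 108: heading 324 -> 72
  LT 45: heading 72 -> 117
  -- iteration 5/6 --
  FD 9: (9.588,-10.465) -> (5.502,-2.446) [heading=117, draw]
  LT 108: heading 117 -> 225
  LT 45: heading 225 -> 270
  -- iteration 6/6 --
  FD 9: (5.502,-2.446) -> (5.502,-11.446) [heading=270, draw]
  LT 108: heading 270 -> 18
  LT 45: heading 18 -> 63
]
RT 30: heading 63 -> 33
Final: pos=(5.502,-11.446), heading=33, 6 segment(s) drawn
Segments drawn: 6

Answer: 6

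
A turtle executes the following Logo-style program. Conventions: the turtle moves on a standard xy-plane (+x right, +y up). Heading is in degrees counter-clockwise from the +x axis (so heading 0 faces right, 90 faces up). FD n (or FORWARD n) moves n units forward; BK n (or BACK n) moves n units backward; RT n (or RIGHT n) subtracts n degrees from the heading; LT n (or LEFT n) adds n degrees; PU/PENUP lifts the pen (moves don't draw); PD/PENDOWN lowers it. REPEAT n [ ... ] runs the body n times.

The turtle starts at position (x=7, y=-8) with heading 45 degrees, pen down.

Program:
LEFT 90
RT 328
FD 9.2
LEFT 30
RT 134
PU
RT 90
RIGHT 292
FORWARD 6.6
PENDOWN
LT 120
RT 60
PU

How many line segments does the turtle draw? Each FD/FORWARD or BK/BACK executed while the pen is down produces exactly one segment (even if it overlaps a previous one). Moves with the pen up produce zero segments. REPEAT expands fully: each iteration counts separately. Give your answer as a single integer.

Answer: 1

Derivation:
Executing turtle program step by step:
Start: pos=(7,-8), heading=45, pen down
LT 90: heading 45 -> 135
RT 328: heading 135 -> 167
FD 9.2: (7,-8) -> (-1.964,-5.93) [heading=167, draw]
LT 30: heading 167 -> 197
RT 134: heading 197 -> 63
PU: pen up
RT 90: heading 63 -> 333
RT 292: heading 333 -> 41
FD 6.6: (-1.964,-5.93) -> (3.017,-1.6) [heading=41, move]
PD: pen down
LT 120: heading 41 -> 161
RT 60: heading 161 -> 101
PU: pen up
Final: pos=(3.017,-1.6), heading=101, 1 segment(s) drawn
Segments drawn: 1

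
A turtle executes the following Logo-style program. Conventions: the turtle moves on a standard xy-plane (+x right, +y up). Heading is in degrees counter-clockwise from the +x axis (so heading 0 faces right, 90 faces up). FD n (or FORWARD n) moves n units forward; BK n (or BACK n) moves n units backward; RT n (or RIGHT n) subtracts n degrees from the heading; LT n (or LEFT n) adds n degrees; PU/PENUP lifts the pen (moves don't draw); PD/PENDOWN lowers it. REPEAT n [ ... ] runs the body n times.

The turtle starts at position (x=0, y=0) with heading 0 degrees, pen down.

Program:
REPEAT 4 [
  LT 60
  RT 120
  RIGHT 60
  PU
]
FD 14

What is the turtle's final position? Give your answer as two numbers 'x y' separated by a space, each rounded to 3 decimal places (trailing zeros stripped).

Executing turtle program step by step:
Start: pos=(0,0), heading=0, pen down
REPEAT 4 [
  -- iteration 1/4 --
  LT 60: heading 0 -> 60
  RT 120: heading 60 -> 300
  RT 60: heading 300 -> 240
  PU: pen up
  -- iteration 2/4 --
  LT 60: heading 240 -> 300
  RT 120: heading 300 -> 180
  RT 60: heading 180 -> 120
  PU: pen up
  -- iteration 3/4 --
  LT 60: heading 120 -> 180
  RT 120: heading 180 -> 60
  RT 60: heading 60 -> 0
  PU: pen up
  -- iteration 4/4 --
  LT 60: heading 0 -> 60
  RT 120: heading 60 -> 300
  RT 60: heading 300 -> 240
  PU: pen up
]
FD 14: (0,0) -> (-7,-12.124) [heading=240, move]
Final: pos=(-7,-12.124), heading=240, 0 segment(s) drawn

Answer: -7 -12.124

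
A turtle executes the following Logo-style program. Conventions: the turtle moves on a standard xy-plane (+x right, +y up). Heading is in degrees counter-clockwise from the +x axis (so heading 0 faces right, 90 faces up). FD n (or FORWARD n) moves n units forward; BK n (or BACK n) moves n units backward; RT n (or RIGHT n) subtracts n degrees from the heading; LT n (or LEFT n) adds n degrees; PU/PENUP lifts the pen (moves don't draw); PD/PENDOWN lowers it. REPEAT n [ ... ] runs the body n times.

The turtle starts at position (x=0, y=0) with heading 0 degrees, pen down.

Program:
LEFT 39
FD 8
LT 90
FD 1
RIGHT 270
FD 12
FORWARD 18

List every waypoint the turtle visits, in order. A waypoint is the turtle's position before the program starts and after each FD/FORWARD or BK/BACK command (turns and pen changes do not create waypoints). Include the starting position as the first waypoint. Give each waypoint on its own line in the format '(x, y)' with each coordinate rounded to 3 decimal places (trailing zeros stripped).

Executing turtle program step by step:
Start: pos=(0,0), heading=0, pen down
LT 39: heading 0 -> 39
FD 8: (0,0) -> (6.217,5.035) [heading=39, draw]
LT 90: heading 39 -> 129
FD 1: (6.217,5.035) -> (5.588,5.812) [heading=129, draw]
RT 270: heading 129 -> 219
FD 12: (5.588,5.812) -> (-3.738,-1.74) [heading=219, draw]
FD 18: (-3.738,-1.74) -> (-17.727,-13.068) [heading=219, draw]
Final: pos=(-17.727,-13.068), heading=219, 4 segment(s) drawn
Waypoints (5 total):
(0, 0)
(6.217, 5.035)
(5.588, 5.812)
(-3.738, -1.74)
(-17.727, -13.068)

Answer: (0, 0)
(6.217, 5.035)
(5.588, 5.812)
(-3.738, -1.74)
(-17.727, -13.068)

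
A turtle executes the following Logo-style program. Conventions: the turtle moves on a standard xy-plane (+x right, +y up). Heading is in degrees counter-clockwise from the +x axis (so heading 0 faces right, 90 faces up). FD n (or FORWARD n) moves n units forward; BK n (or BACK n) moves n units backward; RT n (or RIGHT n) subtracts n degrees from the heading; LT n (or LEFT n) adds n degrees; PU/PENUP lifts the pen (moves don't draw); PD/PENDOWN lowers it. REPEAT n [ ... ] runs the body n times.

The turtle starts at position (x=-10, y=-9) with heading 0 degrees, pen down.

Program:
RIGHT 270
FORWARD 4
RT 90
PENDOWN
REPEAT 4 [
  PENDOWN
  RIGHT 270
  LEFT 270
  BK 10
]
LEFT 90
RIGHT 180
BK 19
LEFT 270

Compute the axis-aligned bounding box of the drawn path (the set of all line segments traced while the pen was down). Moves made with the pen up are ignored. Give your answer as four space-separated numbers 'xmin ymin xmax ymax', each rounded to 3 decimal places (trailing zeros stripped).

Answer: -50 -9 -10 14

Derivation:
Executing turtle program step by step:
Start: pos=(-10,-9), heading=0, pen down
RT 270: heading 0 -> 90
FD 4: (-10,-9) -> (-10,-5) [heading=90, draw]
RT 90: heading 90 -> 0
PD: pen down
REPEAT 4 [
  -- iteration 1/4 --
  PD: pen down
  RT 270: heading 0 -> 90
  LT 270: heading 90 -> 0
  BK 10: (-10,-5) -> (-20,-5) [heading=0, draw]
  -- iteration 2/4 --
  PD: pen down
  RT 270: heading 0 -> 90
  LT 270: heading 90 -> 0
  BK 10: (-20,-5) -> (-30,-5) [heading=0, draw]
  -- iteration 3/4 --
  PD: pen down
  RT 270: heading 0 -> 90
  LT 270: heading 90 -> 0
  BK 10: (-30,-5) -> (-40,-5) [heading=0, draw]
  -- iteration 4/4 --
  PD: pen down
  RT 270: heading 0 -> 90
  LT 270: heading 90 -> 0
  BK 10: (-40,-5) -> (-50,-5) [heading=0, draw]
]
LT 90: heading 0 -> 90
RT 180: heading 90 -> 270
BK 19: (-50,-5) -> (-50,14) [heading=270, draw]
LT 270: heading 270 -> 180
Final: pos=(-50,14), heading=180, 6 segment(s) drawn

Segment endpoints: x in {-50, -50, -40, -30, -20, -10}, y in {-9, -5, -5, -5, -5, -5, 14}
xmin=-50, ymin=-9, xmax=-10, ymax=14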